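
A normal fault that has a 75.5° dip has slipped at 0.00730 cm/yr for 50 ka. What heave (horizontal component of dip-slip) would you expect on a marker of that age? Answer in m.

dip-slip = rate × time = 0.00730 cm/yr × 50 ka = 3.650 m
heave = dip-slip × cos(dip) = 3.650 × cos(75.5°) = 0.914 m

0.914 m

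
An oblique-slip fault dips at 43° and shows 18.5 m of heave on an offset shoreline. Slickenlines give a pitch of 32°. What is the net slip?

dip-slip = heave / cos(dip) = 18.5 / cos(43°) = 25.30 m
net slip = dip-slip / sin(rake) = 25.30 / sin(32°) = 47.7 m

47.7 m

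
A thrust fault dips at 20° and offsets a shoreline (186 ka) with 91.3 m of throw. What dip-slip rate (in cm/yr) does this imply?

0.144 cm/yr

dip-slip = throw / sin(dip) = 91.3 m / sin(20°) = 266.9 m
rate = 266.9 m / 186 ka = 0.00144 m/yr = 0.144 cm/yr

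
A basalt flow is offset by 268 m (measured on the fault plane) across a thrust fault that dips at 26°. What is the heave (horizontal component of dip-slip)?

heave = dip-slip × cos(dip) = 268 m × cos(26°) = 241 m

241 m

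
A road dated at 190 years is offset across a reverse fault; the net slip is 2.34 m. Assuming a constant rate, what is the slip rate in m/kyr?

12.3 m/kyr

rate = 2.34 m / 190 years = 0.0123 m/yr = 12.3 m/kyr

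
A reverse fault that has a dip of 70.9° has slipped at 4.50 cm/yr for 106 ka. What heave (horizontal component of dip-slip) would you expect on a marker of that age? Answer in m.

dip-slip = rate × time = 4.50 cm/yr × 106 ka = 4770 m
heave = dip-slip × cos(dip) = 4770 × cos(70.9°) = 1560 m

1560 m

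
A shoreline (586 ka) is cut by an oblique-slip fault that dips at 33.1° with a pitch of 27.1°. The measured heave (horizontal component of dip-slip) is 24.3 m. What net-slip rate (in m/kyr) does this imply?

0.109 m/kyr

dip-slip = heave / cos(dip) = 24.3 / cos(33.1°) = 29.01 m
net slip = dip-slip / sin(rake) = 29.01 / sin(27.1°) = 63.68 m
rate = 63.68 m / 586 ka = 0.000109 m/yr = 0.109 m/kyr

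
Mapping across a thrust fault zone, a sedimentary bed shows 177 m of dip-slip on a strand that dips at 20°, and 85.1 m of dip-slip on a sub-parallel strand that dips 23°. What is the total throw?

throw_A = 177 × sin(20°) = 60.54 m
throw_B = 85.1 × sin(23°) = 33.25 m
total = 60.54 + 33.25 = 93.8 m

93.8 m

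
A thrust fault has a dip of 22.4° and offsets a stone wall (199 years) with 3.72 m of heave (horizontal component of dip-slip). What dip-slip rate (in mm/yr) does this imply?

20.2 mm/yr

dip-slip = heave / cos(dip) = 3.72 m / cos(22.4°) = 4.024 m
rate = 4.024 m / 199 years = 0.0202 m/yr = 20.2 mm/yr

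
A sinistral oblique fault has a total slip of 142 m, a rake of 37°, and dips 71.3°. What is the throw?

80.9 m

dip-slip = net slip × sin(rake) = 142 m × sin(37°) = 85.46 m
throw = dip-slip × sin(dip) = 85.46 × sin(71.3°) = 80.9 m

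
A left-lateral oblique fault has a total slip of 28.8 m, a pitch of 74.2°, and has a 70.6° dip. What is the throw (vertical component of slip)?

26.1 m

dip-slip = net slip × sin(rake) = 28.8 m × sin(74.2°) = 27.71 m
throw = dip-slip × sin(dip) = 27.71 × sin(70.6°) = 26.1 m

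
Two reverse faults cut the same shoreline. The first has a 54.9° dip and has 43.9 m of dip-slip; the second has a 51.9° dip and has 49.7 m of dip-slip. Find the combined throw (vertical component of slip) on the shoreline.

75 m

throw_A = 43.9 × sin(54.9°) = 35.92 m
throw_B = 49.7 × sin(51.9°) = 39.11 m
total = 35.92 + 39.11 = 75 m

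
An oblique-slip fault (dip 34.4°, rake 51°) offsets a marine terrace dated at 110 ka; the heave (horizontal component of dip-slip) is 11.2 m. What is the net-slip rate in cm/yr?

dip-slip = heave / cos(dip) = 11.2 / cos(34.4°) = 13.57 m
net slip = dip-slip / sin(rake) = 13.57 / sin(51°) = 17.47 m
rate = 17.47 m / 110 ka = 0.000159 m/yr = 0.0159 cm/yr

0.0159 cm/yr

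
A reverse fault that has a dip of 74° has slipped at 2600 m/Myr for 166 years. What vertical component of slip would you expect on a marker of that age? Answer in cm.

41.5 cm

dip-slip = rate × time = 2600 m/Myr × 166 years = 0.4316 m
throw = dip-slip × sin(dip) = 0.4316 × sin(74°) = 0.415 m = 41.5 cm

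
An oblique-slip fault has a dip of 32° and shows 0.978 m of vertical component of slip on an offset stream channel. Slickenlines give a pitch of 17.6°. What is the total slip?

dip-slip = throw / sin(dip) = 0.978 / sin(32°) = 1.846 m
net slip = dip-slip / sin(rake) = 1.846 / sin(17.6°) = 6.10 m

6.10 m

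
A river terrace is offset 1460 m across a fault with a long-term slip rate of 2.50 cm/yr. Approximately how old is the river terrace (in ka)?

age = offset / rate = 1460 m / (2.50 cm/yr) = 58400 yr = 58.4 ka

58.4 ka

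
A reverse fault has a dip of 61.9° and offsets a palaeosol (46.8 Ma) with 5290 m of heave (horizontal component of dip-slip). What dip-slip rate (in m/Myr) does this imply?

dip-slip = heave / cos(dip) = 5290 m / cos(61.9°) = 11230 m
rate = 11230 m / 46.8 Ma = 0.000240 m/yr = 240 m/Myr

240 m/Myr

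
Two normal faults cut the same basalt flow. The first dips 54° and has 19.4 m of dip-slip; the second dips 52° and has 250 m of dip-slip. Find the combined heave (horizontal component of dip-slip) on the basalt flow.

heave_A = 19.4 × cos(54°) = 11.40 m
heave_B = 250 × cos(52°) = 153.9 m
total = 11.40 + 153.9 = 165 m

165 m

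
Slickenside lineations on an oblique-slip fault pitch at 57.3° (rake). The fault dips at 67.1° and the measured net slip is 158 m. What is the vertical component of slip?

122 m

dip-slip = net slip × sin(rake) = 158 m × sin(57.3°) = 133 m
throw = dip-slip × sin(dip) = 133 × sin(67.1°) = 122 m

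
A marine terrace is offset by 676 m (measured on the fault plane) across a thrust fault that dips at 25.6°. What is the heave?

heave = dip-slip × cos(dip) = 676 m × cos(25.6°) = 610 m

610 m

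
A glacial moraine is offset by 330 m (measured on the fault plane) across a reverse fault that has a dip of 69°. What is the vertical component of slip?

308 m

throw = dip-slip × sin(dip) = 330 m × sin(69°) = 308 m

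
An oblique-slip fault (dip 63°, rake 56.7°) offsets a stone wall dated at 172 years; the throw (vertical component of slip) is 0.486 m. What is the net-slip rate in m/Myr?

3790 m/Myr

dip-slip = throw / sin(dip) = 0.486 / sin(63°) = 0.5455 m
net slip = dip-slip / sin(rake) = 0.5455 / sin(56.7°) = 0.6526 m
rate = 0.6526 m / 172 years = 0.00379 m/yr = 3790 m/Myr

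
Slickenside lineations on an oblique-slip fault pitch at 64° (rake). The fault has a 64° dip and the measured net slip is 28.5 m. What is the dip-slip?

dip-slip = net slip × sin(rake) = 28.5 m × sin(64°) = 25.6 m

25.6 m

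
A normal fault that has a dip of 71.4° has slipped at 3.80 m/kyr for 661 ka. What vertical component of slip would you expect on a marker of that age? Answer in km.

2.38 km

dip-slip = rate × time = 3.80 m/kyr × 661 ka = 2512 m
throw = dip-slip × sin(dip) = 2512 × sin(71.4°) = 2380 m = 2.38 km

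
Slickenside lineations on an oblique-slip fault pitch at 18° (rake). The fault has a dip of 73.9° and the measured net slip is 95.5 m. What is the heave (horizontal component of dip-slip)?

8.18 m

dip-slip = net slip × sin(rake) = 95.5 m × sin(18°) = 29.51 m
heave = dip-slip × cos(dip) = 29.51 × cos(73.9°) = 8.18 m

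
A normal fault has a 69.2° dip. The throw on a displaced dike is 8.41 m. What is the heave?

3.19 m

heave = throw / tan(dip) = 8.41 / tan(69.2°) = 3.19 m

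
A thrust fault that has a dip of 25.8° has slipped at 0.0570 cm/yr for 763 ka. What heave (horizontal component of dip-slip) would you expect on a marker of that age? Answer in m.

392 m

dip-slip = rate × time = 0.0570 cm/yr × 763 ka = 434.9 m
heave = dip-slip × cos(dip) = 434.9 × cos(25.8°) = 392 m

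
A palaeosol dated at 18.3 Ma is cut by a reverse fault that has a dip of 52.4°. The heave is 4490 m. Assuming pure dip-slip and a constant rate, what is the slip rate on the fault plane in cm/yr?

0.0402 cm/yr

dip-slip = heave / cos(dip) = 4490 m / cos(52.4°) = 7359 m
rate = 7359 m / 18.3 Ma = 0.000402 m/yr = 0.0402 cm/yr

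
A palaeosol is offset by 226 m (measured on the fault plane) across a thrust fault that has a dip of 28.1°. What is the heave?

heave = dip-slip × cos(dip) = 226 m × cos(28.1°) = 199 m

199 m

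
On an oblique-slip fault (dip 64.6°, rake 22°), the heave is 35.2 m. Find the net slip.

dip-slip = heave / cos(dip) = 35.2 / cos(64.6°) = 82.06 m
net slip = dip-slip / sin(rake) = 82.06 / sin(22°) = 219 m

219 m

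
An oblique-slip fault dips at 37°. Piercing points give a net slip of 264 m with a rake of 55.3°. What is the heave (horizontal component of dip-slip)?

173 m

dip-slip = net slip × sin(rake) = 264 m × sin(55.3°) = 217 m
heave = dip-slip × cos(dip) = 217 × cos(37°) = 173 m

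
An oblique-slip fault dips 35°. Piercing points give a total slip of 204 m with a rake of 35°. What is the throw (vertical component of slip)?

67.1 m

dip-slip = net slip × sin(rake) = 204 m × sin(35°) = 117 m
throw = dip-slip × sin(dip) = 117 × sin(35°) = 67.1 m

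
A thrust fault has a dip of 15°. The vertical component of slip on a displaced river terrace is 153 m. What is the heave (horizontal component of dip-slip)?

heave = throw / tan(dip) = 153 / tan(15°) = 571 m

571 m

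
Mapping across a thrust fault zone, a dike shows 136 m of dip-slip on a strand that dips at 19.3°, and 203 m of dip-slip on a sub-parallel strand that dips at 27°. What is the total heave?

heave_A = 136 × cos(19.3°) = 128.4 m
heave_B = 203 × cos(27°) = 180.9 m
total = 128.4 + 180.9 = 309 m

309 m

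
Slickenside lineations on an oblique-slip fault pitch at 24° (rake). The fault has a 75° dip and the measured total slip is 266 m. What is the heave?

28 m

dip-slip = net slip × sin(rake) = 266 m × sin(24°) = 108.2 m
heave = dip-slip × cos(dip) = 108.2 × cos(75°) = 28 m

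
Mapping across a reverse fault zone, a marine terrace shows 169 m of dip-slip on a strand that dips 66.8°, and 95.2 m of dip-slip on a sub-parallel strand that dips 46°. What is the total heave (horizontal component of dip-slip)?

heave_A = 169 × cos(66.8°) = 66.58 m
heave_B = 95.2 × cos(46°) = 66.13 m
total = 66.58 + 66.13 = 133 m

133 m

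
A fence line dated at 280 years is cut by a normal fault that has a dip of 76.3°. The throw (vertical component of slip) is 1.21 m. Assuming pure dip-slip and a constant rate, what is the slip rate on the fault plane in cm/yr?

0.445 cm/yr

dip-slip = throw / sin(dip) = 1.21 m / sin(76.3°) = 1.245 m
rate = 1.245 m / 280 years = 0.00445 m/yr = 0.445 cm/yr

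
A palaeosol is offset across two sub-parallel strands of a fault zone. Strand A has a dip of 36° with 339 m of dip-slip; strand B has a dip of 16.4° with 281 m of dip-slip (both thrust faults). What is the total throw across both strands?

279 m

throw_A = 339 × sin(36°) = 199.3 m
throw_B = 281 × sin(16.4°) = 79.34 m
total = 199.3 + 79.34 = 279 m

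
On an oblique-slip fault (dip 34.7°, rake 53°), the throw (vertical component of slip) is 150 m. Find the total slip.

330 m

dip-slip = throw / sin(dip) = 150 / sin(34.7°) = 263.5 m
net slip = dip-slip / sin(rake) = 263.5 / sin(53°) = 330 m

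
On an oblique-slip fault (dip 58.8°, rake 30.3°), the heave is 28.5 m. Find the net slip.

dip-slip = heave / cos(dip) = 28.5 / cos(58.8°) = 55.02 m
net slip = dip-slip / sin(rake) = 55.02 / sin(30.3°) = 109 m

109 m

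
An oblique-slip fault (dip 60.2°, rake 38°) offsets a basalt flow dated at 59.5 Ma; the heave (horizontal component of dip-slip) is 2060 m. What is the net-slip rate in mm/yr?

0.113 mm/yr

dip-slip = heave / cos(dip) = 2060 / cos(60.2°) = 4145 m
net slip = dip-slip / sin(rake) = 4145 / sin(38°) = 6733 m
rate = 6733 m / 59.5 Ma = 0.000113 m/yr = 0.113 mm/yr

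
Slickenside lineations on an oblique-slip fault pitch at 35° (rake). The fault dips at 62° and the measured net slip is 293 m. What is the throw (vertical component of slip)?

148 m

dip-slip = net slip × sin(rake) = 293 m × sin(35°) = 168.1 m
throw = dip-slip × sin(dip) = 168.1 × sin(62°) = 148 m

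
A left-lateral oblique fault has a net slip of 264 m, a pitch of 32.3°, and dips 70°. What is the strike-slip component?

strike-slip = net slip × cos(rake) = 264 m × cos(32.3°) = 223 m

223 m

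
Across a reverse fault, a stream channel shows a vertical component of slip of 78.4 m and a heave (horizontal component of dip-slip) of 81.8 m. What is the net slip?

113 m

net slip = √(throw² + heave²) = √(78.4² + 81.8²) = 113 m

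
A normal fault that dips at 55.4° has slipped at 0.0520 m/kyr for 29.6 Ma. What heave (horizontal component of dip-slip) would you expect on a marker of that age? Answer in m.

dip-slip = rate × time = 0.0520 m/kyr × 29.6 Ma = 1539 m
heave = dip-slip × cos(dip) = 1539 × cos(55.4°) = 874 m

874 m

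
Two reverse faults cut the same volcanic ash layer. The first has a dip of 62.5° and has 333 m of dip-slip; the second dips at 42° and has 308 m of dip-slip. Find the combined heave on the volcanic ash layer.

383 m

heave_A = 333 × cos(62.5°) = 153.8 m
heave_B = 308 × cos(42°) = 228.9 m
total = 153.8 + 228.9 = 383 m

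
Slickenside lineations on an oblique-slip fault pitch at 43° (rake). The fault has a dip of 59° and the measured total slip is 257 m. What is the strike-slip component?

188 m

strike-slip = net slip × cos(rake) = 257 m × cos(43°) = 188 m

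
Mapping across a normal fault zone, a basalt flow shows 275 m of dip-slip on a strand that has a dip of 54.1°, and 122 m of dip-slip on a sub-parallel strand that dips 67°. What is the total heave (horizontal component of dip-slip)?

209 m

heave_A = 275 × cos(54.1°) = 161.3 m
heave_B = 122 × cos(67°) = 47.67 m
total = 161.3 + 47.67 = 209 m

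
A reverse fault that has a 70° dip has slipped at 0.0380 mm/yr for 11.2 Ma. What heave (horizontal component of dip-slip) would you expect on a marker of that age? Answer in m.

146 m

dip-slip = rate × time = 0.0380 mm/yr × 11.2 Ma = 425.6 m
heave = dip-slip × cos(dip) = 425.6 × cos(70°) = 146 m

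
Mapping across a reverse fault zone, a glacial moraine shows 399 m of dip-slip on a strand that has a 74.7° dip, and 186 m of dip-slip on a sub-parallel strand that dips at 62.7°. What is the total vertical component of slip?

550 m

throw_A = 399 × sin(74.7°) = 384.9 m
throw_B = 186 × sin(62.7°) = 165.3 m
total = 384.9 + 165.3 = 550 m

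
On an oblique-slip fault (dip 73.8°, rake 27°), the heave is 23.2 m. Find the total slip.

dip-slip = heave / cos(dip) = 23.2 / cos(73.8°) = 83.16 m
net slip = dip-slip / sin(rake) = 83.16 / sin(27°) = 183 m

183 m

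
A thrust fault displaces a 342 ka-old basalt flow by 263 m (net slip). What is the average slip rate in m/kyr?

0.769 m/kyr

rate = 263 m / 342 ka = 0.000769 m/yr = 0.769 m/kyr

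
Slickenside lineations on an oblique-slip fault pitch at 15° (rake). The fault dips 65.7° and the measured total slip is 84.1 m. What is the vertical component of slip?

19.8 m

dip-slip = net slip × sin(rake) = 84.1 m × sin(15°) = 21.77 m
throw = dip-slip × sin(dip) = 21.77 × sin(65.7°) = 19.8 m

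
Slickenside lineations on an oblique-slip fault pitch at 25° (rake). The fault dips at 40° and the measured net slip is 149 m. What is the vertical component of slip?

dip-slip = net slip × sin(rake) = 149 m × sin(25°) = 62.97 m
throw = dip-slip × sin(dip) = 62.97 × sin(40°) = 40.5 m

40.5 m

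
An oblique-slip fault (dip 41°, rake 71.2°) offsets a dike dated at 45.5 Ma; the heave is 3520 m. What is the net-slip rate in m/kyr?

0.108 m/kyr

dip-slip = heave / cos(dip) = 3520 / cos(41°) = 4664 m
net slip = dip-slip / sin(rake) = 4664 / sin(71.2°) = 4927 m
rate = 4927 m / 45.5 Ma = 0.000108 m/yr = 0.108 m/kyr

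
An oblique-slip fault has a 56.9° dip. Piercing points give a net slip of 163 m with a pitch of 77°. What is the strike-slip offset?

strike-slip = net slip × cos(rake) = 163 m × cos(77°) = 36.7 m

36.7 m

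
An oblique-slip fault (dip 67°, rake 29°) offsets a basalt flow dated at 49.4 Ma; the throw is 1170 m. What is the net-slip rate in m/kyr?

dip-slip = throw / sin(dip) = 1170 / sin(67°) = 1271 m
net slip = dip-slip / sin(rake) = 1271 / sin(29°) = 2622 m
rate = 2622 m / 49.4 Ma = 0.0000531 m/yr = 0.0531 m/kyr

0.0531 m/kyr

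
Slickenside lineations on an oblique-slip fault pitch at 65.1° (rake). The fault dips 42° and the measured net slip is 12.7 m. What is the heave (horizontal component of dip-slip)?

dip-slip = net slip × sin(rake) = 12.7 m × sin(65.1°) = 11.52 m
heave = dip-slip × cos(dip) = 11.52 × cos(42°) = 8.56 m

8.56 m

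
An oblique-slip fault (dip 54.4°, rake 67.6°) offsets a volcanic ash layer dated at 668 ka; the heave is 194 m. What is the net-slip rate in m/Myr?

540 m/Myr

dip-slip = heave / cos(dip) = 194 / cos(54.4°) = 333.3 m
net slip = dip-slip / sin(rake) = 333.3 / sin(67.6°) = 360.5 m
rate = 360.5 m / 668 ka = 0.000540 m/yr = 540 m/Myr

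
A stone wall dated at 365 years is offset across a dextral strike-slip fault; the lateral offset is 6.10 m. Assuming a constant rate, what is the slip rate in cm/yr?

1.67 cm/yr

rate = 6.10 m / 365 years = 0.0167 m/yr = 1.67 cm/yr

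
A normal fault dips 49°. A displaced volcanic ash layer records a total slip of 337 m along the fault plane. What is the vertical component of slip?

254 m

throw = dip-slip × sin(dip) = 337 m × sin(49°) = 254 m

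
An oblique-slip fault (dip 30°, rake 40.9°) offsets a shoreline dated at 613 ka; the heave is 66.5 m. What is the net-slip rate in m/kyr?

0.191 m/kyr

dip-slip = heave / cos(dip) = 66.5 / cos(30°) = 76.79 m
net slip = dip-slip / sin(rake) = 76.79 / sin(40.9°) = 117.3 m
rate = 117.3 m / 613 ka = 0.000191 m/yr = 0.191 m/kyr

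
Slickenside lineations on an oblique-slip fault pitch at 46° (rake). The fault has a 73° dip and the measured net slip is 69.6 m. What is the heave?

dip-slip = net slip × sin(rake) = 69.6 m × sin(46°) = 50.07 m
heave = dip-slip × cos(dip) = 50.07 × cos(73°) = 14.6 m

14.6 m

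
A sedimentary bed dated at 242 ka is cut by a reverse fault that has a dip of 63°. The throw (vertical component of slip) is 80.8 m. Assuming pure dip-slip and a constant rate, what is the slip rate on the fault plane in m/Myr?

dip-slip = throw / sin(dip) = 80.8 m / sin(63°) = 90.68 m
rate = 90.68 m / 242 ka = 0.000375 m/yr = 375 m/Myr

375 m/Myr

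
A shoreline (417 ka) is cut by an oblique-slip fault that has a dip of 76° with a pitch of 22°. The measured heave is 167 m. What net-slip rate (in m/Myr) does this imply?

dip-slip = heave / cos(dip) = 167 / cos(76°) = 690.3 m
net slip = dip-slip / sin(rake) = 690.3 / sin(22°) = 1843 m
rate = 1843 m / 417 ka = 0.00442 m/yr = 4420 m/Myr

4420 m/Myr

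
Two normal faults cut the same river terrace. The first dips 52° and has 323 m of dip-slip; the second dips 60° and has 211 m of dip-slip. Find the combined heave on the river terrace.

heave_A = 323 × cos(52°) = 198.9 m
heave_B = 211 × cos(60°) = 105.5 m
total = 198.9 + 105.5 = 304 m

304 m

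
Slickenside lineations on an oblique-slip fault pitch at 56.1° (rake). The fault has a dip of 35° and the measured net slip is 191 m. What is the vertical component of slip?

90.9 m

dip-slip = net slip × sin(rake) = 191 m × sin(56.1°) = 158.5 m
throw = dip-slip × sin(dip) = 158.5 × sin(35°) = 90.9 m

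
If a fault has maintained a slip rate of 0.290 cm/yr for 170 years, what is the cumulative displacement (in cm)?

slip = rate × time = 0.290 cm/yr × 170 years = 0.493 m = 49.3 cm

49.3 cm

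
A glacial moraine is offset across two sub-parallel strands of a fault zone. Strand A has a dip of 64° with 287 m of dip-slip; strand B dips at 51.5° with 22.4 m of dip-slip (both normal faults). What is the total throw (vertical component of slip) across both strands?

throw_A = 287 × sin(64°) = 258 m
throw_B = 22.4 × sin(51.5°) = 17.53 m
total = 258 + 17.53 = 275 m

275 m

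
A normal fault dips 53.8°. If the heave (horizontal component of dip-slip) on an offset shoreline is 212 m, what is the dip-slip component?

dip-slip = heave / cos(dip) = 212 / cos(53.8°) = 359 m

359 m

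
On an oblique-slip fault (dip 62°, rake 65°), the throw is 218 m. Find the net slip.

272 m

dip-slip = throw / sin(dip) = 218 / sin(62°) = 246.9 m
net slip = dip-slip / sin(rake) = 246.9 / sin(65°) = 272 m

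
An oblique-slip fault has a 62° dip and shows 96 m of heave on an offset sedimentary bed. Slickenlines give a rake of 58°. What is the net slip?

dip-slip = heave / cos(dip) = 96 / cos(62°) = 204.5 m
net slip = dip-slip / sin(rake) = 204.5 / sin(58°) = 241 m

241 m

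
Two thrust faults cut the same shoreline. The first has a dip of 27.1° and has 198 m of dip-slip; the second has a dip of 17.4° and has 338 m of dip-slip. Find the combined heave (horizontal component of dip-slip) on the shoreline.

heave_A = 198 × cos(27.1°) = 176.3 m
heave_B = 338 × cos(17.4°) = 322.5 m
total = 176.3 + 322.5 = 499 m

499 m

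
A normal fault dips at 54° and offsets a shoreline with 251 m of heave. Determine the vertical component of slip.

throw = heave × tan(dip) = 251 × tan(54°) = 345 m

345 m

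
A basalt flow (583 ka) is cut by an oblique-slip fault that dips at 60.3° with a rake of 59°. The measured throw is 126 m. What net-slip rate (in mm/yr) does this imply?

0.290 mm/yr

dip-slip = throw / sin(dip) = 126 / sin(60.3°) = 145.1 m
net slip = dip-slip / sin(rake) = 145.1 / sin(59°) = 169.2 m
rate = 169.2 m / 583 ka = 0.000290 m/yr = 0.290 mm/yr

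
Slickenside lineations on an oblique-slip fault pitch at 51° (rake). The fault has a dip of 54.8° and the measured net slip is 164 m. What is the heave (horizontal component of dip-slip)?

73.5 m

dip-slip = net slip × sin(rake) = 164 m × sin(51°) = 127.5 m
heave = dip-slip × cos(dip) = 127.5 × cos(54.8°) = 73.5 m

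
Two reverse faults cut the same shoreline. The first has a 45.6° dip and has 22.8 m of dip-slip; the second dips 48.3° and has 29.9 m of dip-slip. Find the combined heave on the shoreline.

heave_A = 22.8 × cos(45.6°) = 15.95 m
heave_B = 29.9 × cos(48.3°) = 19.89 m
total = 15.95 + 19.89 = 35.8 m

35.8 m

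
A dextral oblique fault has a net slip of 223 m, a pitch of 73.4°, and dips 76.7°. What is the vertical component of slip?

208 m

dip-slip = net slip × sin(rake) = 223 m × sin(73.4°) = 213.7 m
throw = dip-slip × sin(dip) = 213.7 × sin(76.7°) = 208 m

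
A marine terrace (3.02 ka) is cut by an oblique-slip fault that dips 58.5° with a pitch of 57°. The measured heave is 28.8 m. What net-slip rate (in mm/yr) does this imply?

21.8 mm/yr

dip-slip = heave / cos(dip) = 28.8 / cos(58.5°) = 55.12 m
net slip = dip-slip / sin(rake) = 55.12 / sin(57°) = 65.72 m
rate = 65.72 m / 3.02 ka = 0.0218 m/yr = 21.8 mm/yr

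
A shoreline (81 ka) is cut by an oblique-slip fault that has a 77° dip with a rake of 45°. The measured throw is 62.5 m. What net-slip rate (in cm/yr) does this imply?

0.112 cm/yr

dip-slip = throw / sin(dip) = 62.5 / sin(77°) = 64.14 m
net slip = dip-slip / sin(rake) = 64.14 / sin(45°) = 90.71 m
rate = 90.71 m / 81 ka = 0.00112 m/yr = 0.112 cm/yr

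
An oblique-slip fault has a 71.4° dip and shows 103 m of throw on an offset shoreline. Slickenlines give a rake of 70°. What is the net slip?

dip-slip = throw / sin(dip) = 103 / sin(71.4°) = 108.7 m
net slip = dip-slip / sin(rake) = 108.7 / sin(70°) = 116 m

116 m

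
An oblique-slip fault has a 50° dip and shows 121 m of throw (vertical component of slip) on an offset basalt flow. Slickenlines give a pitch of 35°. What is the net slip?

275 m

dip-slip = throw / sin(dip) = 121 / sin(50°) = 158 m
net slip = dip-slip / sin(rake) = 158 / sin(35°) = 275 m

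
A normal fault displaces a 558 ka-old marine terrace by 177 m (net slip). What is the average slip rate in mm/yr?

0.317 mm/yr

rate = 177 m / 558 ka = 0.000317 m/yr = 0.317 mm/yr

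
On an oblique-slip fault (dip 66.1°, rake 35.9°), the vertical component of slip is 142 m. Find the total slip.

dip-slip = throw / sin(dip) = 142 / sin(66.1°) = 155.3 m
net slip = dip-slip / sin(rake) = 155.3 / sin(35.9°) = 265 m

265 m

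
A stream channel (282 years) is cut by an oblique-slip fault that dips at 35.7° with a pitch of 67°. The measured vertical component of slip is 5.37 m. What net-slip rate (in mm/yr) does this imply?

35.5 mm/yr

dip-slip = throw / sin(dip) = 5.37 / sin(35.7°) = 9.202 m
net slip = dip-slip / sin(rake) = 9.202 / sin(67°) = 9.997 m
rate = 9.997 m / 282 years = 0.0355 m/yr = 35.5 mm/yr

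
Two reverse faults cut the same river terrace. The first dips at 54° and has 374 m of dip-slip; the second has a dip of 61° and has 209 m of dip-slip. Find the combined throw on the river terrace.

485 m

throw_A = 374 × sin(54°) = 302.6 m
throw_B = 209 × sin(61°) = 182.8 m
total = 302.6 + 182.8 = 485 m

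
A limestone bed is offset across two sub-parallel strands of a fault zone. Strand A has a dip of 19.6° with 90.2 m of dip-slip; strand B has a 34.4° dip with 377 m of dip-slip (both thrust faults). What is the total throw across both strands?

throw_A = 90.2 × sin(19.6°) = 30.26 m
throw_B = 377 × sin(34.4°) = 213 m
total = 30.26 + 213 = 243 m

243 m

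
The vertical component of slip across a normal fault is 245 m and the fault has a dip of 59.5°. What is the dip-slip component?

dip-slip = throw / sin(dip) = 245 / sin(59.5°) = 284 m

284 m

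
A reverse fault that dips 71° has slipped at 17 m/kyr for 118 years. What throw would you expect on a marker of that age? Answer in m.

dip-slip = rate × time = 17 m/kyr × 118 years = 2.006 m
throw = dip-slip × sin(dip) = 2.006 × sin(71°) = 1.90 m

1.90 m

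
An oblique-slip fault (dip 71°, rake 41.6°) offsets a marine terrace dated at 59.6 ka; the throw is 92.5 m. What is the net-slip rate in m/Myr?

dip-slip = throw / sin(dip) = 92.5 / sin(71°) = 97.83 m
net slip = dip-slip / sin(rake) = 97.83 / sin(41.6°) = 147.4 m
rate = 147.4 m / 59.6 ka = 0.00247 m/yr = 2470 m/Myr

2470 m/Myr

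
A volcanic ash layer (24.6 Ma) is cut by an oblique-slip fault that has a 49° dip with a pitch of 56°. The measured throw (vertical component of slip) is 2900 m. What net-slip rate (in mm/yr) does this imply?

dip-slip = throw / sin(dip) = 2900 / sin(49°) = 3843 m
net slip = dip-slip / sin(rake) = 3843 / sin(56°) = 4635 m
rate = 4635 m / 24.6 Ma = 0.000188 m/yr = 0.188 mm/yr

0.188 mm/yr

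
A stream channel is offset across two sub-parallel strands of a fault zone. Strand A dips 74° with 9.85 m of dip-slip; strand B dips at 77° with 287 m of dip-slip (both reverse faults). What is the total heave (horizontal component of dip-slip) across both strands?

heave_A = 9.85 × cos(74°) = 2.715 m
heave_B = 287 × cos(77°) = 64.56 m
total = 2.715 + 64.56 = 67.3 m

67.3 m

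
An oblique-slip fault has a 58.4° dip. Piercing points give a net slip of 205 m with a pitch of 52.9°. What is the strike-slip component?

strike-slip = net slip × cos(rake) = 205 m × cos(52.9°) = 124 m

124 m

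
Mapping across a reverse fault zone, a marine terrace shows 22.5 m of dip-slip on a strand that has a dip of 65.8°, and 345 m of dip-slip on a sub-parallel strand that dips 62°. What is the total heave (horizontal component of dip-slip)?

heave_A = 22.5 × cos(65.8°) = 9.223 m
heave_B = 345 × cos(62°) = 162 m
total = 9.223 + 162 = 171 m

171 m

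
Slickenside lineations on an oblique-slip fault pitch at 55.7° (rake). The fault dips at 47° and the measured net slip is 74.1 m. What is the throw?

dip-slip = net slip × sin(rake) = 74.1 m × sin(55.7°) = 61.21 m
throw = dip-slip × sin(dip) = 61.21 × sin(47°) = 44.8 m

44.8 m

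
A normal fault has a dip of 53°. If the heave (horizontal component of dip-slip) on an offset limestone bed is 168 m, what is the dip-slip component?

dip-slip = heave / cos(dip) = 168 / cos(53°) = 279 m

279 m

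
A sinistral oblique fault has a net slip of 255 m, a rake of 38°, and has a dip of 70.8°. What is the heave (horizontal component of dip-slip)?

51.6 m

dip-slip = net slip × sin(rake) = 255 m × sin(38°) = 157 m
heave = dip-slip × cos(dip) = 157 × cos(70.8°) = 51.6 m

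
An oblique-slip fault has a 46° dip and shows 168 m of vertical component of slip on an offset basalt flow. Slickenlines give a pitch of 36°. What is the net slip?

397 m

dip-slip = throw / sin(dip) = 168 / sin(46°) = 233.5 m
net slip = dip-slip / sin(rake) = 233.5 / sin(36°) = 397 m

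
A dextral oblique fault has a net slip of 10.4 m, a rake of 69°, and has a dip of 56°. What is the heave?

5.43 m

dip-slip = net slip × sin(rake) = 10.4 m × sin(69°) = 9.709 m
heave = dip-slip × cos(dip) = 9.709 × cos(56°) = 5.43 m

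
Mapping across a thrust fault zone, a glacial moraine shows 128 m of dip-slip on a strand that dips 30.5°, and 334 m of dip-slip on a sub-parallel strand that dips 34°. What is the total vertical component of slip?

throw_A = 128 × sin(30.5°) = 64.96 m
throw_B = 334 × sin(34°) = 186.8 m
total = 64.96 + 186.8 = 252 m

252 m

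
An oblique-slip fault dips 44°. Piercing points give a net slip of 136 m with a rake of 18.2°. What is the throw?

dip-slip = net slip × sin(rake) = 136 m × sin(18.2°) = 42.48 m
throw = dip-slip × sin(dip) = 42.48 × sin(44°) = 29.5 m

29.5 m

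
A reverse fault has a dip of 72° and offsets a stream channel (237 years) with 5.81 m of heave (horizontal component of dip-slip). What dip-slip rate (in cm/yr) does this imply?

7.93 cm/yr

dip-slip = heave / cos(dip) = 5.81 m / cos(72°) = 18.80 m
rate = 18.80 m / 237 years = 0.0793 m/yr = 7.93 cm/yr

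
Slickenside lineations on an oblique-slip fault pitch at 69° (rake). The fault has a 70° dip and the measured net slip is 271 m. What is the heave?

dip-slip = net slip × sin(rake) = 271 m × sin(69°) = 253 m
heave = dip-slip × cos(dip) = 253 × cos(70°) = 86.5 m

86.5 m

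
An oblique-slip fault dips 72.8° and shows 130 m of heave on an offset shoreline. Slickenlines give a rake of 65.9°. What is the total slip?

dip-slip = heave / cos(dip) = 130 / cos(72.8°) = 439.6 m
net slip = dip-slip / sin(rake) = 439.6 / sin(65.9°) = 482 m

482 m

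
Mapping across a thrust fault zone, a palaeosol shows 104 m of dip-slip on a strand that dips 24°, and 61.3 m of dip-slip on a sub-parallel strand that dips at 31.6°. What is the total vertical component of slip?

74.4 m

throw_A = 104 × sin(24°) = 42.30 m
throw_B = 61.3 × sin(31.6°) = 32.12 m
total = 42.30 + 32.12 = 74.4 m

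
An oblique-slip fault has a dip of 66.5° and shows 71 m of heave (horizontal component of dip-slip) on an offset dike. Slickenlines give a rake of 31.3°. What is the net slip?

343 m

dip-slip = heave / cos(dip) = 71 / cos(66.5°) = 178.1 m
net slip = dip-slip / sin(rake) = 178.1 / sin(31.3°) = 343 m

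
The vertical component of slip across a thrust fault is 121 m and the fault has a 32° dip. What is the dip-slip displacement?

228 m

dip-slip = throw / sin(dip) = 121 / sin(32°) = 228 m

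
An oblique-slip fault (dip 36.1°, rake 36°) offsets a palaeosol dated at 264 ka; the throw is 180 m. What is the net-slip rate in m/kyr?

dip-slip = throw / sin(dip) = 180 / sin(36.1°) = 305.5 m
net slip = dip-slip / sin(rake) = 305.5 / sin(36°) = 519.7 m
rate = 519.7 m / 264 ka = 0.00197 m/yr = 1.97 m/kyr

1.97 m/kyr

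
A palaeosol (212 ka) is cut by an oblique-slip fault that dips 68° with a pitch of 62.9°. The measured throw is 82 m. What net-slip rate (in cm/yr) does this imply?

0.0469 cm/yr

dip-slip = throw / sin(dip) = 82 / sin(68°) = 88.44 m
net slip = dip-slip / sin(rake) = 88.44 / sin(62.9°) = 99.35 m
rate = 99.35 m / 212 ka = 0.000469 m/yr = 0.0469 cm/yr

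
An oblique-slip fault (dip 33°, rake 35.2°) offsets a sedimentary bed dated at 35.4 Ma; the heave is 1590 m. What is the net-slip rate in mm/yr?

0.0929 mm/yr

dip-slip = heave / cos(dip) = 1590 / cos(33°) = 1896 m
net slip = dip-slip / sin(rake) = 1896 / sin(35.2°) = 3289 m
rate = 3289 m / 35.4 Ma = 0.0000929 m/yr = 0.0929 mm/yr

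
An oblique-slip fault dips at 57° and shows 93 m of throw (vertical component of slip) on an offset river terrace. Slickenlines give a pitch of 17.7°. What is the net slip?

dip-slip = throw / sin(dip) = 93 / sin(57°) = 110.9 m
net slip = dip-slip / sin(rake) = 110.9 / sin(17.7°) = 365 m

365 m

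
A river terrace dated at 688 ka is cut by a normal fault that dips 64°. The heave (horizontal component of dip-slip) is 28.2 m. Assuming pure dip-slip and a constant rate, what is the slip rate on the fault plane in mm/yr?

0.0935 mm/yr

dip-slip = heave / cos(dip) = 28.2 m / cos(64°) = 64.33 m
rate = 64.33 m / 688 ka = 0.0000935 m/yr = 0.0935 mm/yr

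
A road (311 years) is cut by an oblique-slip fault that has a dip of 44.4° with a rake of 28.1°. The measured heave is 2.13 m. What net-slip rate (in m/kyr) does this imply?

dip-slip = heave / cos(dip) = 2.13 / cos(44.4°) = 2.981 m
net slip = dip-slip / sin(rake) = 2.981 / sin(28.1°) = 6.329 m
rate = 6.329 m / 311 years = 0.0204 m/yr = 20.4 m/kyr

20.4 m/kyr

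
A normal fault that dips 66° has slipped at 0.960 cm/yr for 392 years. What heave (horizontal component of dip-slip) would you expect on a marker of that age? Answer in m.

1.53 m

dip-slip = rate × time = 0.960 cm/yr × 392 years = 3.763 m
heave = dip-slip × cos(dip) = 3.763 × cos(66°) = 1.53 m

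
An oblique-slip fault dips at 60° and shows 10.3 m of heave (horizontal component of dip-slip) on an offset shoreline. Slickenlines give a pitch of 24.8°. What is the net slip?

dip-slip = heave / cos(dip) = 10.3 / cos(60°) = 20.60 m
net slip = dip-slip / sin(rake) = 20.60 / sin(24.8°) = 49.1 m

49.1 m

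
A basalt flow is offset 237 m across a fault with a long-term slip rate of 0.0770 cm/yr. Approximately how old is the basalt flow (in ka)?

age = offset / rate = 237 m / (0.0770 cm/yr) = 308000 yr = 308 ka

308 ka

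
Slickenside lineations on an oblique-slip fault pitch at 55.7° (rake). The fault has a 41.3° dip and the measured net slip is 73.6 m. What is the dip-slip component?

dip-slip = net slip × sin(rake) = 73.6 m × sin(55.7°) = 60.8 m

60.8 m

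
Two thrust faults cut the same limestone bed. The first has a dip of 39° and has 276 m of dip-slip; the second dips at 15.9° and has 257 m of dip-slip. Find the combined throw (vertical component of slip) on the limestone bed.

244 m

throw_A = 276 × sin(39°) = 173.7 m
throw_B = 257 × sin(15.9°) = 70.41 m
total = 173.7 + 70.41 = 244 m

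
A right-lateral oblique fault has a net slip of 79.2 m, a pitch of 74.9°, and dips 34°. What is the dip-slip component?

76.5 m

dip-slip = net slip × sin(rake) = 79.2 m × sin(74.9°) = 76.5 m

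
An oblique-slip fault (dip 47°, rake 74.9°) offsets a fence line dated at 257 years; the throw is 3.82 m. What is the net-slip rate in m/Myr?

dip-slip = throw / sin(dip) = 3.82 / sin(47°) = 5.223 m
net slip = dip-slip / sin(rake) = 5.223 / sin(74.9°) = 5.410 m
rate = 5.410 m / 257 years = 0.0211 m/yr = 21100 m/Myr

21100 m/Myr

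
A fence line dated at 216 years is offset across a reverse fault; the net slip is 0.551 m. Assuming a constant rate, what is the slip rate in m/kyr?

rate = 0.551 m / 216 years = 0.00255 m/yr = 2.55 m/kyr

2.55 m/kyr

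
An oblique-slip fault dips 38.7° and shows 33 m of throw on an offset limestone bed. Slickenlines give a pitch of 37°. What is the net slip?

dip-slip = throw / sin(dip) = 33 / sin(38.7°) = 52.78 m
net slip = dip-slip / sin(rake) = 52.78 / sin(37°) = 87.7 m

87.7 m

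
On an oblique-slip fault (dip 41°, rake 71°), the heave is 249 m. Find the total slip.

349 m

dip-slip = heave / cos(dip) = 249 / cos(41°) = 329.9 m
net slip = dip-slip / sin(rake) = 329.9 / sin(71°) = 349 m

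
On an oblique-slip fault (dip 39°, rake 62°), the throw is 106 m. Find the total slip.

191 m

dip-slip = throw / sin(dip) = 106 / sin(39°) = 168.4 m
net slip = dip-slip / sin(rake) = 168.4 / sin(62°) = 191 m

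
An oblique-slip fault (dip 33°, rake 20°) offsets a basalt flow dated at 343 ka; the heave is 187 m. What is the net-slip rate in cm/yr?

dip-slip = heave / cos(dip) = 187 / cos(33°) = 223 m
net slip = dip-slip / sin(rake) = 223 / sin(20°) = 651.9 m
rate = 651.9 m / 343 ka = 0.00190 m/yr = 0.190 cm/yr

0.190 cm/yr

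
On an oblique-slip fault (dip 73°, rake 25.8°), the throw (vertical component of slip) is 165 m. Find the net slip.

dip-slip = throw / sin(dip) = 165 / sin(73°) = 172.5 m
net slip = dip-slip / sin(rake) = 172.5 / sin(25.8°) = 396 m

396 m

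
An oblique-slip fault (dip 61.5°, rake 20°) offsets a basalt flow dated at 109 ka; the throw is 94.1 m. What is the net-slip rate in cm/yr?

dip-slip = throw / sin(dip) = 94.1 / sin(61.5°) = 107.1 m
net slip = dip-slip / sin(rake) = 107.1 / sin(20°) = 313.1 m
rate = 313.1 m / 109 ka = 0.00287 m/yr = 0.287 cm/yr

0.287 cm/yr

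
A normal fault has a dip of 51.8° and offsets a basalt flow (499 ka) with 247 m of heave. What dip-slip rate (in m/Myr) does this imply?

dip-slip = heave / cos(dip) = 247 m / cos(51.8°) = 399.4 m
rate = 399.4 m / 499 ka = 0.000800 m/yr = 800 m/Myr

800 m/Myr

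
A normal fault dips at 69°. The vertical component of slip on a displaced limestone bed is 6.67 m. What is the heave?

2.56 m

heave = throw / tan(dip) = 6.67 / tan(69°) = 2.56 m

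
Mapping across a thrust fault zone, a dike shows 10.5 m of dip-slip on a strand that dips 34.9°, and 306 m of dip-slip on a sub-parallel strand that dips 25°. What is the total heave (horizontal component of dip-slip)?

286 m

heave_A = 10.5 × cos(34.9°) = 8.612 m
heave_B = 306 × cos(25°) = 277.3 m
total = 8.612 + 277.3 = 286 m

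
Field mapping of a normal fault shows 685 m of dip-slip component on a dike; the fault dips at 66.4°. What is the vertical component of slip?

throw = dip-slip × sin(dip) = 685 m × sin(66.4°) = 628 m

628 m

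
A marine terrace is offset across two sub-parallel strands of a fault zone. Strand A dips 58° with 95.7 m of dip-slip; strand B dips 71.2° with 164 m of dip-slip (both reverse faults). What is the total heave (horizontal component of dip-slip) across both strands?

heave_A = 95.7 × cos(58°) = 50.71 m
heave_B = 164 × cos(71.2°) = 52.85 m
total = 50.71 + 52.85 = 104 m

104 m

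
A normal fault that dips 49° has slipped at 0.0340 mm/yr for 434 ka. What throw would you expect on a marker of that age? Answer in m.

dip-slip = rate × time = 0.0340 mm/yr × 434 ka = 14.76 m
throw = dip-slip × sin(dip) = 14.76 × sin(49°) = 11.1 m

11.1 m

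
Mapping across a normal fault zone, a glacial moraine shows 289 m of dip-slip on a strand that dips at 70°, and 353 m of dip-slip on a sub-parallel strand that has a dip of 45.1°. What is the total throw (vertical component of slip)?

throw_A = 289 × sin(70°) = 271.6 m
throw_B = 353 × sin(45.1°) = 250 m
total = 271.6 + 250 = 522 m

522 m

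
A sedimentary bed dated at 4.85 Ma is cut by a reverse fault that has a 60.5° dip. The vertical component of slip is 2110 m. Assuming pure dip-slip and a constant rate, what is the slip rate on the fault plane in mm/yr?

0.500 mm/yr

dip-slip = throw / sin(dip) = 2110 m / sin(60.5°) = 2424 m
rate = 2424 m / 4.85 Ma = 0.000500 m/yr = 0.500 mm/yr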